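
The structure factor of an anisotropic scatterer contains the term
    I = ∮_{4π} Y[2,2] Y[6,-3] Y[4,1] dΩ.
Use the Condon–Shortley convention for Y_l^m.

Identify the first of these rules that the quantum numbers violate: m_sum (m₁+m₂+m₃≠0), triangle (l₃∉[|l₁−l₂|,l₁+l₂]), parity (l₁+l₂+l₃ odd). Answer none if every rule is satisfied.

azimuthal sum: 2 − 3 + 1 = 0  ✓
4 ≤ 4 ≤ 8 (triangle on l)  ✓
L = 2 + 6 + 4 = 12 (even)  ✓

none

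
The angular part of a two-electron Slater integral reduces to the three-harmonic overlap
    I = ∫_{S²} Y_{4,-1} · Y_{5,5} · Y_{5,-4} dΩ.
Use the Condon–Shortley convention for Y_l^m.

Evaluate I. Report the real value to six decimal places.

0.184127

Rules hold: Σm=0, L=14 even, 1≤5≤9.
N = 9·11·11 = 1089
Δ = 4!·4!·6!/15! = 1/3153150
Racah Σ t=0..4: t=0:+1/69120 t=1:−1/1728 t=2:+1/576 t=3:−1/1728 t=4:+1/69120 = 7/11520
⇒ 3j(4 5 5; 0 0 0)² = 2/143, sgn -1
Racah Σ t=4..4: t=4:+1/103680 = 1/103680
⇒ 3j(4 5 5; -1 5 -4)² = 4/143, sgn -1
4πI² = N·(3j₀)²·(3jₘ)² = 72/169
I = +1·√(0.426036/4π) = 0.18412721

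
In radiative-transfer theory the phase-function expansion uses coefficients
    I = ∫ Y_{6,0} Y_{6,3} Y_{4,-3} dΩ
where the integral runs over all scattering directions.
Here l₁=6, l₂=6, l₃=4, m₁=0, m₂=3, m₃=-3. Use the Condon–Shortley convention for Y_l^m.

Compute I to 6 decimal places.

Checks pass: Σm=0; 16 even; l₃=4∈[0,12].
(2·6+1)(2·6+1)(2·4+1) = 1521
Δ: 8! 4! 4! / 17! → 1/15315300
sum: t=2:+1/829440 t=3:−1/25920 t=4:+1/9216 t=5:−1/25920 t=6:+1/829440 = 7/207360
3j²(6 6 4; 0 0 0) = Δ·Π!·Σ² = 28/2431  (sign +1)
sum: t=5:−1/103680 t=6:+1/207360 = -1/207360
3j²(6 6 4; 0 3 -3) = Δ·Π!·Σ² = 21/2431  (sign +1)
combine: 4πI² = 1521·28/2431·21/2431 = 5292/34969
take √, sign +1: I = 0.10973960

0.109740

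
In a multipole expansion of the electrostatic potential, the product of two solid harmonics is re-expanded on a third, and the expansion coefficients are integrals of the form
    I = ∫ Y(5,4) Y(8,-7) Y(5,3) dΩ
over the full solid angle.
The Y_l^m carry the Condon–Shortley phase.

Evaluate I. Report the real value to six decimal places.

-0.103694

Rules hold: Σm=0, L=18 even, 3≤5≤13.
N = 11·17·11 = 2057
Δ = 8!·2!·8!/19! = 1/37413090
Racah Σ t=3..5: t=3:−1/1036800 t=4:+1/331776 t=5:−1/1036800 = 1/921600
⇒ 3j(5 8 5; 0 0 0)² = 490/46189, sgn -1
Racah Σ t=0..1: t=0:+1/203212800 t=1:−1/406425600 = 1/406425600
⇒ 3j(5 8 5; 4 -7 3)² = 2/323, sgn +1
4πI² = N·(3j₀)²·(3jₘ)² = 10780/79781
I = -1·√(0.13512/4π) = -0.10369426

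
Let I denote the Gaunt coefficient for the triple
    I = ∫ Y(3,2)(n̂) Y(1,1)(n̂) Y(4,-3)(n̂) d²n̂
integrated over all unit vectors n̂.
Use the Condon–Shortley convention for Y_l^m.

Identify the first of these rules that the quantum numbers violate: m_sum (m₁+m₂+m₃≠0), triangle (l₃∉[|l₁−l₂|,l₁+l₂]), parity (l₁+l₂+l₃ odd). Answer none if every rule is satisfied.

Σmᵢ = 0  ✓
l₃∈[|l₁−l₂|,l₁+l₂]=[2,4], have l₃=4  ✓
Σlᵢ = 8 ⇒ even  ✓

none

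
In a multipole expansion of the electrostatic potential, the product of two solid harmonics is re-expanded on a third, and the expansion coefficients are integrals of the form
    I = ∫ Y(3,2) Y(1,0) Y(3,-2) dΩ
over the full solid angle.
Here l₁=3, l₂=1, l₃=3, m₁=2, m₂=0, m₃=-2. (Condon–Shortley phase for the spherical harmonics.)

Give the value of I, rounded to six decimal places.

0.000000

Σlᵢ=7 odd — θ-integrand is odd under cosθ→−cosθ; I=0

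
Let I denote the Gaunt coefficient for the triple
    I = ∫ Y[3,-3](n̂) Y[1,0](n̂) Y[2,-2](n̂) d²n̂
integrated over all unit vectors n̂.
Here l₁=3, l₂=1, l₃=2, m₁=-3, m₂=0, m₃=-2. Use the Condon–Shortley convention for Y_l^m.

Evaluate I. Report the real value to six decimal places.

0.000000

-3 + 0 − 2 = -5 ≠ 0: azimuthal integral kills it; I = 0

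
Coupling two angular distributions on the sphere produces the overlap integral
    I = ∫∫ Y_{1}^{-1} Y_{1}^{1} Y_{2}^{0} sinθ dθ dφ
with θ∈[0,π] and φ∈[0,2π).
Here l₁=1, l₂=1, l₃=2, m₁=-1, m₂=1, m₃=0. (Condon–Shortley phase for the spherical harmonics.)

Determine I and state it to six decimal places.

Checks pass: Σm=0; 4 even; l₃=2∈[0,2].
(2·1+1)(2·1+1)(2·2+1) = 45
Δ: 0! 2! 2! / 5! → 1/30
sum: t=0:+1/1 = 1/1
3j²(1 1 2; 0 0 0) = Δ·Π!·Σ² = 2/15  (sign +1)
sum: t=0:+1/4 = 1/4
3j²(1 1 2; -1 1 0) = Δ·Π!·Σ² = 1/30  (sign +1)
combine: 4πI² = 45·2/15·1/30 = 1/5
take √, sign +1: I = 0.12615663

0.126157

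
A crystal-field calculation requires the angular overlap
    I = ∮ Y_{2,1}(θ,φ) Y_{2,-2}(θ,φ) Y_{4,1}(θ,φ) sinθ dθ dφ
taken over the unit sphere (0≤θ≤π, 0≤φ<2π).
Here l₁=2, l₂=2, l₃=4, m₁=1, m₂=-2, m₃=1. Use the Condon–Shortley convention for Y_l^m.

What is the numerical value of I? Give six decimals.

Rules hold: Σm=0, L=8 even, 0≤4≤4.
N = 5·5·9 = 225
Δ = 0!·4!·4!/9! = 1/630
Racah Σ t=0..0: t=0:+1/16 = 1/16
⇒ 3j(2 2 4; 0 0 0)² = 2/35, sgn +1
Racah Σ t=0..0: t=0:+1/144 = 1/144
⇒ 3j(2 2 4; 1 -2 1)² = 1/126, sgn -1
4πI² = N·(3j₀)²·(3jₘ)² = 5/49
I = -1·√(0.102041/4π) = -0.09011188

-0.090112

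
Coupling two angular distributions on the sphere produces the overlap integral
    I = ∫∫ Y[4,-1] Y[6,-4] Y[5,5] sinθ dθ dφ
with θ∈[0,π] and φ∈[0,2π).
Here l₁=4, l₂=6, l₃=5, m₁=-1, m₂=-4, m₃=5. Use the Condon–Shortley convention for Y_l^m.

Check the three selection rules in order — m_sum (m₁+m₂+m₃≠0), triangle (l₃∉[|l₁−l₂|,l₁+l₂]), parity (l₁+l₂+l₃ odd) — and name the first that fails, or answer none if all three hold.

parity

m₁+m₂+m₃ = -1 − 4 + 5 = 0  ✓
triangle: |4−6|=2 ≤ l₃=5 ≤ 4+6=10  ✓
parity: l₁+l₂+l₃ = 15 is odd  ✗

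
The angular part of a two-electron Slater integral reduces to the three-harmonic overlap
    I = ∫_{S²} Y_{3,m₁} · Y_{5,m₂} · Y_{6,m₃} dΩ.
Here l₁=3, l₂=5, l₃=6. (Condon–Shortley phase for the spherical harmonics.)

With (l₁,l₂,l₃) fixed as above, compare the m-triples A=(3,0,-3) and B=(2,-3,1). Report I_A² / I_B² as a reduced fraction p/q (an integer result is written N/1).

Shared (l₁,l₂,l₃)=(3,5,6): N and (l;000)² cancel in I_A²/I_B².
A: Δ = 2!·4!·8!/15! = 1/675675; Racah Σ t=0..0: t=0:+1/34560 = 1/34560; ⇒ 3j(3 5 6; 3 0 -3)² = 4/143, sgn -1
B: Δ = 2!·4!·8!/15! = 1/675675; Racah Σ t=0..1: t=0:+1/17280 t=1:−1/120960 = 1/20160; ⇒ 3j(3 5 6; 2 -3 1)² = 64/3003, sgn -1
I_A²/I_B² = (4/143)/(64/3003) = 21/16

21/16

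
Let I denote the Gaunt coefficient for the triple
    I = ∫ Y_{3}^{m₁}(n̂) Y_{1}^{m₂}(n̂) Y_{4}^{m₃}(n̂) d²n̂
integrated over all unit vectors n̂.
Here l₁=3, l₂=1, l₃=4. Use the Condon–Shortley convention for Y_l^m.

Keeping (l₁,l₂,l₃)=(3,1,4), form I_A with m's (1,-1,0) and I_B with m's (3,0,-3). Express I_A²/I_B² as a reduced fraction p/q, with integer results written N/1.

Shared (l₁,l₂,l₃)=(3,1,4): N and (l;000)² cancel in I_A²/I_B².
A: Δ = 0!·6!·2!/9! = 1/252; Racah Σ t=0..0: t=0:+1/96 = 1/96; ⇒ 3j(3 1 4; 1 -1 0)² = 1/42, sgn +1
B: Δ = 0!·6!·2!/9! = 1/252; Racah Σ t=0..0: t=0:+1/720 = 1/720; ⇒ 3j(3 1 4; 3 0 -3)² = 1/36, sgn -1
I_A²/I_B² = (1/42)/(1/36) = 6/7

6/7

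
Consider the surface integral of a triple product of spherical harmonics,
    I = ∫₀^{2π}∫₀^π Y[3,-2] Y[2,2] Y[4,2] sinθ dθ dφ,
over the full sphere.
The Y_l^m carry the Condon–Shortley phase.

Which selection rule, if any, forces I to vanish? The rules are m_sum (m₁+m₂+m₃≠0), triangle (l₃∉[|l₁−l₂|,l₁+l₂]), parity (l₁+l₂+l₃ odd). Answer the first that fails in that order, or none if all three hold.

m_sum

azimuthal sum: -2 + 2 + 2 = 2  ✗
1 ≤ 4 ≤ 5 (triangle on l)
L = 3 + 2 + 4 = 9 (odd)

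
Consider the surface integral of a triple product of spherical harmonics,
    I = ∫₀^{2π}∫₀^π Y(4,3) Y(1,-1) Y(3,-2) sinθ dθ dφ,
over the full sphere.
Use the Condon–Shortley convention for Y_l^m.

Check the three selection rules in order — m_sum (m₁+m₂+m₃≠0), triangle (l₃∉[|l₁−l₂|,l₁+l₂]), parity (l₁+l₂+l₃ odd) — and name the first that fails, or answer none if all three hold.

Σmᵢ = 0  ✓
l₃∈[|l₁−l₂|,l₁+l₂]=[3,5], have l₃=3  ✓
Σlᵢ = 8 ⇒ even  ✓

none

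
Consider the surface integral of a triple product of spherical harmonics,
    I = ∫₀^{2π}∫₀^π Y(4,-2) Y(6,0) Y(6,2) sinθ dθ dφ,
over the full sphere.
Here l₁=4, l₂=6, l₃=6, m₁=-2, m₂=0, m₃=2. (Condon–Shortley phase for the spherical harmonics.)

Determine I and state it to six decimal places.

-0.107540

Checks pass: Σm=0; 16 even; l₃=6∈[2,10].
(2·4+1)(2·6+1)(2·6+1) = 1521
Δ: 4! 4! 8! / 17! → 1/15315300
sum: t=0:+1/829440 t=1:−1/25920 t=2:+1/9216 t=3:−1/25920 t=4:+1/829440 = 7/207360
3j²(4 6 6; 0 0 0) = Δ·Π!·Σ² = 28/2431  (sign +1)
sum: t=2:+1/55296 t=3:−1/25920 t=4:+1/138240 = -11/829440
3j²(4 6 6; -2 0 2) = Δ·Π!·Σ² = 11/1326  (sign -1)
combine: 4πI² = 1521·28/2431·11/1326 = 42/289
take √, sign -1: I = -0.10754019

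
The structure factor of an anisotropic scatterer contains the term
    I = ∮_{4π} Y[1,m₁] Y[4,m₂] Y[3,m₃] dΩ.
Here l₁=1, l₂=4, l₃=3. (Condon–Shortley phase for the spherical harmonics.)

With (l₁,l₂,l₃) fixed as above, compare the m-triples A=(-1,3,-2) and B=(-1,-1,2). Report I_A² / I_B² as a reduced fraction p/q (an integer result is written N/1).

l's match ⇒ only the (l;m) 3-j factors differ between A and B.
A: triangle coeff Δ(1,4,3) = 1/252; Σ_t [2,2]: t=2:+1/240 = 1/240; (3j)²=1/12 [(1 4 3; -1 3 -2)], sign=-1
B: triangle coeff Δ(1,4,3) = 1/252; Σ_t [2,2]: t=2:+1/240 = 1/240; (3j)²=1/84 [(1 4 3; -1 -1 2)], sign=-1
I_A²/I_B² = (1/12)/(1/84) = 7/1

7/1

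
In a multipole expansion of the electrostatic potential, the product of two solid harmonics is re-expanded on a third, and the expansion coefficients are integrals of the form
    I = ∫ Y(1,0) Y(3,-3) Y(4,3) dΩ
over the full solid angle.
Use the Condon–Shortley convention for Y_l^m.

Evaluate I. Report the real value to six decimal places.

-0.162868

Checks pass: Σm=0; 8 even; l₃=4∈[2,4].
(2·1+1)(2·3+1)(2·4+1) = 189
Δ: 0! 2! 6! / 9! → 1/252
sum: t=0:+1/36 = 1/36
3j²(1 3 4; 0 0 0) = Δ·Π!·Σ² = 4/63  (sign +1)
sum: t=0:+1/720 = 1/720
3j²(1 3 4; 0 -3 3) = Δ·Π!·Σ² = 1/36  (sign -1)
combine: 4πI² = 189·4/63·1/36 = 1/3
take √, sign -1: I = -0.16286750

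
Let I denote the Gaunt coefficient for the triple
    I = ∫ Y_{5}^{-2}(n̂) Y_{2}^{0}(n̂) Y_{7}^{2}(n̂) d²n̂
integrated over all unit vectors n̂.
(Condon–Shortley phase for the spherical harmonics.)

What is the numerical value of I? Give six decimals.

Rules hold: Σm=0, L=14 even, 3≤7≤7.
N = 11·5·15 = 825
Δ = 0!·10!·4!/15! = 1/15015
Racah Σ t=0..0: t=0:+1/57600 = 1/57600
⇒ 3j(5 2 7; 0 0 0)² = 21/715, sgn -1
Racah Σ t=0..0: t=0:+1/120960 = 1/120960
⇒ 3j(5 2 7; -2 0 2)² = 24/1001, sgn -1
4πI² = N·(3j₀)²·(3jₘ)² = 1080/1859
I = +1·√(0.580958/4π) = 0.21501425

0.215014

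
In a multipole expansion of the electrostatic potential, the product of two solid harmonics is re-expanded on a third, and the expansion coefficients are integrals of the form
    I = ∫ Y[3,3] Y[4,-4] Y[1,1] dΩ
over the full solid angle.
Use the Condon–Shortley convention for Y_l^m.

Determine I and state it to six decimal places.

0.325735

Rules hold: Σm=0, L=8 even, 1≤1≤7.
N = 7·9·3 = 189
Δ = 6!·0!·2!/9! = 1/252
Racah Σ t=3..3: t=3:−1/36 = -1/36
⇒ 3j(3 4 1; 0 0 0)² = 4/63, sgn +1
Racah Σ t=0..0: t=0:+1/1440 = 1/1440
⇒ 3j(3 4 1; 3 -4 1)² = 1/9, sgn +1
4πI² = N·(3j₀)²·(3jₘ)² = 4/3
I = +1·√(1.33333/4π) = 0.32573501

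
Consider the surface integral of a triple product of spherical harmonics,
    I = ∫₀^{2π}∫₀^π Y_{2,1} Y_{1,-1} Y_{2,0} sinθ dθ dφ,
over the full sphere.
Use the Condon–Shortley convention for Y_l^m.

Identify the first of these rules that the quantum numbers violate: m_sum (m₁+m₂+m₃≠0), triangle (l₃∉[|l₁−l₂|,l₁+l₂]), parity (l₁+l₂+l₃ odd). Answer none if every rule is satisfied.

parity

azimuthal sum: 1 − 1 + 0 = 0  ✓
1 ≤ 2 ≤ 3 (triangle on l)  ✓
L = 2 + 1 + 2 = 5 (odd)  ✗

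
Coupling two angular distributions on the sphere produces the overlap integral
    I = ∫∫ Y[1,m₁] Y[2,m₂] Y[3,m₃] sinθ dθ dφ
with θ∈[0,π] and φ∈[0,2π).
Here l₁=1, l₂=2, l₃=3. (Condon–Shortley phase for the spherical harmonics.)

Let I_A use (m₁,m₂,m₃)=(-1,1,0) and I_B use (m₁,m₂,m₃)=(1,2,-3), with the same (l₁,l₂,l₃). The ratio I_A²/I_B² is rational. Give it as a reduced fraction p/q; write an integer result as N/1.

Same 1,2,3: normalisation and zero-m 3j drop out of the ratio.
A: Δ: 0! 2! 4! / 7! → 1/105; sum: t=0:+1/12 = 1/12; 3j²(1 2 3; -1 1 0) = Δ·Π!·Σ² = 1/35  (sign -1)
B: Δ: 0! 2! 4! / 7! → 1/105; sum: t=0:+1/48 = 1/48; 3j²(1 2 3; 1 2 -3) = Δ·Π!·Σ² = 1/7  (sign +1)
I_A²/I_B² = (1/35)/(1/7) = 1/5

1/5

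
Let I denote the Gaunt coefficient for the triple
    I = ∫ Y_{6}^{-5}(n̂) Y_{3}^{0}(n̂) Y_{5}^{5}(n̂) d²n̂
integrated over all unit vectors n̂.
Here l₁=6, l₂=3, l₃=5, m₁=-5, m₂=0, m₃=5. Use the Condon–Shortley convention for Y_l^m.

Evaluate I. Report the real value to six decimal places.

0.207001

Rules hold: Σm=0, L=14 even, 3≤5≤9.
N = 13·7·11 = 1001
Δ = 4!·8!·2!/15! = 1/675675
Racah Σ t=1..3: t=1:−1/8640 t=2:+1/2304 t=3:−1/8640 = 7/34560
⇒ 3j(6 3 5; 0 0 0)² = 7/429, sgn -1
Racah Σ t=3..3: t=3:−1/483840 = -1/483840
⇒ 3j(6 3 5; -5 0 5)² = 3/91, sgn -1
4πI² = N·(3j₀)²·(3jₘ)² = 7/13
I = +1·√(0.538462/4π) = 0.20700098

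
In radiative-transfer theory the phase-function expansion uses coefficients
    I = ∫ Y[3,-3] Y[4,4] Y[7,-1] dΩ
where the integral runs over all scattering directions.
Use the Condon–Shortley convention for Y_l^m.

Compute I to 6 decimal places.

m-sum 0 ✓  L=14 even ✓  1≤7≤7 ✓
Π(2lᵢ+1) = 7×9×15 = 945
triangle coeff Δ(3,4,7) = 1/45045
Σ_t [0,0]: t=0:+1/20736 = 1/20736
(3j)²=35/1287 [(3 4 7; 0 0 0)], sign=-1
Σ_t [0,0]: t=0:+1/29030400 = 1/29030400
(3j)²=1/45045 [(3 4 7; -3 4 -1)], sign=+1
⇒ 4πI² = 35/61347
I = (-1)√(35/61347/(4π)) = -0.00673802

-0.006738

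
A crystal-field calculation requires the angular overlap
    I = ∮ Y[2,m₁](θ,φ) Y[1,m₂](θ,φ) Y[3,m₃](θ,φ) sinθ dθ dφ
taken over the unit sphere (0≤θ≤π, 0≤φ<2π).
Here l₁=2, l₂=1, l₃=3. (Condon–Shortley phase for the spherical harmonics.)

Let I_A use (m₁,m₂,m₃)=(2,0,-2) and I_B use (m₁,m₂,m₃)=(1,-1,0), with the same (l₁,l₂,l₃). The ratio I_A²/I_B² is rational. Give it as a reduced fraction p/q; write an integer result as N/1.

5/3

Shared (l₁,l₂,l₃)=(2,1,3): N and (l;000)² cancel in I_A²/I_B².
A: Δ = 0!·4!·2!/7! = 1/105; Racah Σ t=0..0: t=0:+1/24 = 1/24; ⇒ 3j(2 1 3; 2 0 -2)² = 1/21, sgn -1
B: Δ = 0!·4!·2!/7! = 1/105; Racah Σ t=0..0: t=0:+1/12 = 1/12; ⇒ 3j(2 1 3; 1 -1 0)² = 1/35, sgn -1
I_A²/I_B² = (1/21)/(1/35) = 5/3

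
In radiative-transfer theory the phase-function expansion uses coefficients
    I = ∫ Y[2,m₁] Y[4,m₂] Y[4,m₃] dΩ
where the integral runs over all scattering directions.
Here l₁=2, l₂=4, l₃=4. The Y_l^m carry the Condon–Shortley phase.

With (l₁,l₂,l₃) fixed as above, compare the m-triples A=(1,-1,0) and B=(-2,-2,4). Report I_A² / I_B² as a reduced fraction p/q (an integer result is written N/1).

5/28

Shared (l₁,l₂,l₃)=(2,4,4): N and (l;000)² cancel in I_A²/I_B².
A: Δ = 2!·2!·6!/11! = 1/13860; Racah Σ t=0..1: t=0:+1/72 t=1:−1/96 = 1/288; ⇒ 3j(2 4 4; 1 -1 0)² = 1/462, sgn +1
B: Δ = 2!·2!·6!/11! = 1/13860; Racah Σ t=2..2: t=2:+1/2880 = 1/2880; ⇒ 3j(2 4 4; -2 -2 4)² = 2/165, sgn +1
I_A²/I_B² = (1/462)/(2/165) = 5/28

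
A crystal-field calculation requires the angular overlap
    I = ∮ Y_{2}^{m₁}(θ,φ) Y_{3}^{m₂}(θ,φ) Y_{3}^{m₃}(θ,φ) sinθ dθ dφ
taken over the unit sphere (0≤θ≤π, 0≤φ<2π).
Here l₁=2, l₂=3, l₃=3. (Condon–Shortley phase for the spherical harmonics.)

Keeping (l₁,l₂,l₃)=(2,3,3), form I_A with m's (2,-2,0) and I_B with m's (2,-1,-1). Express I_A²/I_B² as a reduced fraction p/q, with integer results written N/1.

5/6

l's match ⇒ only the (l;m) 3-j factors differ between A and B.
A: triangle coeff Δ(2,3,3) = 1/3780; Σ_t [0,0]: t=0:+1/24 = 1/24; (3j)²=1/21 [(2 3 3; 2 -2 0)], sign=-1
B: triangle coeff Δ(2,3,3) = 1/3780; Σ_t [0,0]: t=0:+1/16 = 1/16; (3j)²=2/35 [(2 3 3; 2 -1 -1)], sign=+1
I_A²/I_B² = (1/21)/(2/35) = 5/6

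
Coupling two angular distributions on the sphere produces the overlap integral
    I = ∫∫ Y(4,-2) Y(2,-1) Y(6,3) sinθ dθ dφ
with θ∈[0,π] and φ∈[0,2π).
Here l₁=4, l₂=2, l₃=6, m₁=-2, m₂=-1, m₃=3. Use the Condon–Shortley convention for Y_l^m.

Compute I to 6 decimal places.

m-sum 0 ✓  L=12 even ✓  2≤6≤6 ✓
Π(2lᵢ+1) = 9×5×13 = 585
triangle coeff Δ(4,2,6) = 1/6435
Σ_t [0,0]: t=0:+1/2304 = 1/2304
(3j)²=5/143 [(4 2 6; 0 0 0)], sign=+1
Σ_t [0,0]: t=0:+1/8640 = 1/8640
(3j)²=28/715 [(4 2 6; -2 -1 3)], sign=-1
⇒ 4πI² = 1260/1573
I = (-1)√(1260/1573/(4π)) = -0.25247360

-0.252474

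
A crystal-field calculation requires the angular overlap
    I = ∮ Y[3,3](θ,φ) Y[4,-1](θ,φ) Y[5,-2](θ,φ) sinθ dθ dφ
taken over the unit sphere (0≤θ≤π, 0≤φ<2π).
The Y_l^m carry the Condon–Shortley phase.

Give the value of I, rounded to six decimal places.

Rules hold: Σm=0, L=12 even, 1≤5≤7.
N = 7·9·11 = 693
Δ = 2!·4!·6!/13! = 1/180180
Racah Σ t=0..2: t=0:+1/576 t=1:−1/144 t=2:+1/576 = -1/288
⇒ 3j(3 4 5; 0 0 0)² = 20/1001, sgn +1
Racah Σ t=0..0: t=0:+1/1728 = 1/1728
⇒ 3j(3 4 5; 3 -1 -2)² = 25/858, sgn -1
4πI² = N·(3j₀)²·(3jₘ)² = 750/1859
I = -1·√(0.403443/4π) = -0.17917854

-0.179179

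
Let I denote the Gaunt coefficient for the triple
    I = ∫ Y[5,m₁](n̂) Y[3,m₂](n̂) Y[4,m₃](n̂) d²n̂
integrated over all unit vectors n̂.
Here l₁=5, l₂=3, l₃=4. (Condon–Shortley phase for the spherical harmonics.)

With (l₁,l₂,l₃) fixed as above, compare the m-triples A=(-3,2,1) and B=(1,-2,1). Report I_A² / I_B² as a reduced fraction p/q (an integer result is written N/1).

l's match ⇒ only the (l;m) 3-j factors differ between A and B.
A: triangle coeff Δ(5,3,4) = 1/180180; Σ_t [3,4]: t=3:−1/1440 t=4:+1/1152 = 1/5760; (3j)²=1/858 [(5 3 4; -3 2 1)], sign=-1
B: triangle coeff Δ(5,3,4) = 1/180180; Σ_t [0,1]: t=0:+1/1152 t=1:−1/432 = -5/3456; (3j)²=625/36036 [(5 3 4; 1 -2 1)], sign=+1
I_A²/I_B² = (1/858)/(625/36036) = 42/625

42/625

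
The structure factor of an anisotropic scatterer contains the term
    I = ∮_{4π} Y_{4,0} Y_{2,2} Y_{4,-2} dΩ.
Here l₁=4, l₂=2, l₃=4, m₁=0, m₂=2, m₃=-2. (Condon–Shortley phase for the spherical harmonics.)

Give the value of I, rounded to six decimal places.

-0.190365

Checks pass: Σm=0; 10 even; l₃=4∈[2,6].
(2·4+1)(2·2+1)(2·4+1) = 405
Δ: 2! 6! 2! / 11! → 1/13860
sum: t=0:+1/192 t=1:−1/36 t=2:+1/192 = -5/288
3j²(4 2 4; 0 0 0) = Δ·Π!·Σ² = 20/693  (sign -1)
sum: t=2:+1/192 = 1/192
3j²(4 2 4; 0 2 -2) = Δ·Π!·Σ² = 3/77  (sign +1)
combine: 4πI² = 405·20/693·3/77 = 2700/5929
take √, sign -1: I = -0.19036462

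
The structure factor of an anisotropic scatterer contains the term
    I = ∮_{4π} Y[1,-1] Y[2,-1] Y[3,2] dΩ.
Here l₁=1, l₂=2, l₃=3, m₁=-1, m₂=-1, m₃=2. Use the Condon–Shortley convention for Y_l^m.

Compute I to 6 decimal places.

0.261169

m-sum 0 ✓  L=6 even ✓  1≤3≤3 ✓
Π(2lᵢ+1) = 3×5×7 = 105
triangle coeff Δ(1,2,3) = 1/105
Σ_t [0,0]: t=0:+1/4 = 1/4
(3j)²=3/35 [(1 2 3; 0 0 0)], sign=-1
Σ_t [0,0]: t=0:+1/12 = 1/12
(3j)²=2/21 [(1 2 3; -1 -1 2)], sign=-1
⇒ 4πI² = 6/7
I = (+1)√(6/7/(4π)) = 0.26116903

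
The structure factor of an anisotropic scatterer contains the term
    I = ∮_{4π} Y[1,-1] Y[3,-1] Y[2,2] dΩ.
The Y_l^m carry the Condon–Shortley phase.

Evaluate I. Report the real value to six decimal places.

Checks pass: Σm=0; 6 even; l₃=2∈[2,4].
(2·1+1)(2·3+1)(2·2+1) = 105
Δ: 2! 0! 4! / 7! → 1/105
sum: t=1:−1/4 = -1/4
3j²(1 3 2; 0 0 0) = Δ·Π!·Σ² = 3/35  (sign -1)
sum: t=2:+1/48 = 1/48
3j²(1 3 2; -1 -1 2) = Δ·Π!·Σ² = 1/105  (sign +1)
combine: 4πI² = 105·3/35·1/105 = 3/35
take √, sign -1: I = -0.08258890

-0.082589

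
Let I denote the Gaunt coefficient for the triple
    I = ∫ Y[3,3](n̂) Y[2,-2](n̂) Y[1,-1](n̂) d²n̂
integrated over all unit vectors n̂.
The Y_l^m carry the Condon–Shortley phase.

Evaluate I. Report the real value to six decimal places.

-0.319865

Checks pass: Σm=0; 6 even; l₃=1∈[1,5].
(2·3+1)(2·2+1)(2·1+1) = 105
Δ: 4! 2! 0! / 7! → 1/105
sum: t=2:+1/4 = 1/4
3j²(3 2 1; 0 0 0) = Δ·Π!·Σ² = 3/35  (sign -1)
sum: t=0:+1/48 = 1/48
3j²(3 2 1; 3 -2 -1) = Δ·Π!·Σ² = 1/7  (sign +1)
combine: 4πI² = 105·3/35·1/7 = 9/7
take √, sign -1: I = -0.31986543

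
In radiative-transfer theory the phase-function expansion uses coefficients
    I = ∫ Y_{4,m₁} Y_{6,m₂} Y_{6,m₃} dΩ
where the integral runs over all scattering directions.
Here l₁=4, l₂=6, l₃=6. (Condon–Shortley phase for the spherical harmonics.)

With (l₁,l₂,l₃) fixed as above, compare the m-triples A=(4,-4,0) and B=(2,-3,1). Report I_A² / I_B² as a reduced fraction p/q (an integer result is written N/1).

245/16

Same 4,6,6: normalisation and zero-m 3j drop out of the ratio.
A: Δ: 4! 4! 8! / 17! → 1/15315300; sum: t=0:+1/829440 = 1/829440; 3j²(4 6 6; 4 -4 0) = Δ·Π!·Σ² = 35/2431  (sign +1)
B: Δ: 4! 4! 8! / 17! → 1/15315300; sum: t=0:+1/69120 t=1:−1/51840 t=2:+1/483840 = -1/362880; 3j²(4 6 6; 2 -3 1) = Δ·Π!·Σ² = 16/17017  (sign +1)
I_A²/I_B² = (35/2431)/(16/17017) = 245/16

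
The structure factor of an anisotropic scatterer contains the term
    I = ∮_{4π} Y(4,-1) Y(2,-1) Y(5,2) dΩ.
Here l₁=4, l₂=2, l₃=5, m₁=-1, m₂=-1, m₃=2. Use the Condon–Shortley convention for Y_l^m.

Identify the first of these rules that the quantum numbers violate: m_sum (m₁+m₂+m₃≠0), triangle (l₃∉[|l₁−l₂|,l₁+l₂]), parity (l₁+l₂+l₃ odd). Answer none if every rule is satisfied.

parity

azimuthal sum: -1 − 1 + 2 = 0  ✓
2 ≤ 5 ≤ 6 (triangle on l)  ✓
L = 4 + 2 + 5 = 11 (odd)  ✗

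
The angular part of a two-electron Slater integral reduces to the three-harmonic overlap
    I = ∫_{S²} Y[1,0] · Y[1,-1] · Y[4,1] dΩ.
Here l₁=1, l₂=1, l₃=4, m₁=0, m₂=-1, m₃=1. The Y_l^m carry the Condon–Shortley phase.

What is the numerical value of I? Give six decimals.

0.000000

l₃=4 ∉ [0,2] — triangle fails ⇒ I = 0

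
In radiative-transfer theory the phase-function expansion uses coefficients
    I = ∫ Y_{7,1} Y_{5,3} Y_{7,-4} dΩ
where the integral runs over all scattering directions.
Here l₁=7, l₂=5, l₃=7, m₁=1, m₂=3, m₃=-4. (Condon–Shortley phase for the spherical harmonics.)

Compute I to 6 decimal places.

l₁+l₂+l₃=19 is odd: 3j(l;000)=0 ⇒ I=0

0.000000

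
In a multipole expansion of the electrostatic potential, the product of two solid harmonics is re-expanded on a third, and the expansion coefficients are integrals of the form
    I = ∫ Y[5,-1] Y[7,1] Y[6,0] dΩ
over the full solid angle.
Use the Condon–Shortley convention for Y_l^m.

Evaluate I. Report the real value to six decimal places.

-0.063766

Rules hold: Σm=0, L=18 even, 2≤6≤12.
N = 11·15·13 = 2145
Δ = 6!·4!·8!/19! = 1/174594420
Racah Σ t=1..5: t=1:−1/4147200 t=2:+1/207360 t=3:−1/82944 t=4:+1/207360 t=5:−1/4147200 = -1/345600
⇒ 3j(5 7 6; 0 0 0)² = 420/46189, sgn -1
Racah Σ t=2..6: t=2:+1/1658880 t=3:−1/155520 t=4:+1/110592 t=5:−1/518400 t=6:+1/24883200 = 11/8294400
⇒ 3j(5 7 6; -1 1 0)² = 11/4199, sgn +1
4πI² = N·(3j₀)²·(3jₘ)² = 69300/1356277
I = -1·√(0.0510958/4π) = -0.06376575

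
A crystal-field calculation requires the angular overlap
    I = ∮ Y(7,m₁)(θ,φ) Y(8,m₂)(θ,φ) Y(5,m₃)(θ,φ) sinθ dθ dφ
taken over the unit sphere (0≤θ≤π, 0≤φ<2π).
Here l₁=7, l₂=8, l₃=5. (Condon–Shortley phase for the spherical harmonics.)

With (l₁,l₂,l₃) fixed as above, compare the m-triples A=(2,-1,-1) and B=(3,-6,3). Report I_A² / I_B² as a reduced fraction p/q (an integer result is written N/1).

l's match ⇒ only the (l;m) 3-j factors differ between A and B.
A: triangle coeff Δ(7,8,5) = 1/814773960; Σ_t [1,5]: t=1:−1/6270566400 t=2:+1/58060800 t=3:−1/5806080 t=4:+1/3732480 t=5:−1/16588800 = 47/895795200; (3j)²=15463/3325608 [(7 8 5; 2 -1 -1)], sign=+1
B: triangle coeff Δ(7,8,5) = 1/814773960; Σ_t [0,2]: t=0:+1/4180377600 t=1:−1/261273600 t=2:+1/232243200 = 1/1393459200; (3j)²=1/1292 [(7 8 5; 3 -6 3)], sign=+1
I_A²/I_B² = (15463/3325608)/(1/1292) = 15463/2574

15463/2574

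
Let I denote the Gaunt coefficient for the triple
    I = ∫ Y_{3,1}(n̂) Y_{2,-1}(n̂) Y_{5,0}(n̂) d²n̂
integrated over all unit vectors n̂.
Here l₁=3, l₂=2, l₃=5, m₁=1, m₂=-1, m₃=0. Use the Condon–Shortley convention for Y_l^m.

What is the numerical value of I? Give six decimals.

0.169433

m-sum 0 ✓  L=10 even ✓  1≤5≤5 ✓
Π(2lᵢ+1) = 7×5×11 = 385
triangle coeff Δ(3,2,5) = 1/2310
Σ_t [0,0]: t=0:+1/144 = 1/144
(3j)²=10/231 [(3 2 5; 0 0 0)], sign=-1
Σ_t [0,0]: t=0:+1/288 = 1/288
(3j)²=5/231 [(3 2 5; 1 -1 0)], sign=-1
⇒ 4πI² = 250/693
I = (+1)√(250/693/(4π)) = 0.16943318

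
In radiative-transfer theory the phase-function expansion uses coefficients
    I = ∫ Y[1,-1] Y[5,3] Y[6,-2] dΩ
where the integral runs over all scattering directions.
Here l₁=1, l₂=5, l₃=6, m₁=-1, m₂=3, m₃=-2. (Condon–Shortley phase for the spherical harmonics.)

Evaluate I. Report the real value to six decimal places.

Rules hold: Σm=0, L=12 even, 4≤6≤6.
N = 3·11·13 = 429
Δ = 0!·2!·10!/13! = 1/858
Racah Σ t=0..0: t=0:+1/14400 = 1/14400
⇒ 3j(1 5 6; 0 0 0)² = 6/143, sgn +1
Racah Σ t=0..0: t=0:+1/161280 = 1/161280
⇒ 3j(1 5 6; -1 3 -2)² = 1/143, sgn +1
4πI² = N·(3j₀)²·(3jₘ)² = 18/143
I = +1·√(0.125874/4π) = 0.10008369

0.100084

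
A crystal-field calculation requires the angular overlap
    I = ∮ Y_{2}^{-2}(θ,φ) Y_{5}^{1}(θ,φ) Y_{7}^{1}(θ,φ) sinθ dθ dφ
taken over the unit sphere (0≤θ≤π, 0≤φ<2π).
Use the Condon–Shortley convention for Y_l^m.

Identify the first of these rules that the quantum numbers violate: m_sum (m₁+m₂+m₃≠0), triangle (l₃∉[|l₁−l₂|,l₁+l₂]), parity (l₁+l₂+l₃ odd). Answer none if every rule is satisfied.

none

azimuthal sum: -2 + 1 + 1 = 0  ✓
3 ≤ 7 ≤ 7 (triangle on l)  ✓
L = 2 + 5 + 7 = 14 (even)  ✓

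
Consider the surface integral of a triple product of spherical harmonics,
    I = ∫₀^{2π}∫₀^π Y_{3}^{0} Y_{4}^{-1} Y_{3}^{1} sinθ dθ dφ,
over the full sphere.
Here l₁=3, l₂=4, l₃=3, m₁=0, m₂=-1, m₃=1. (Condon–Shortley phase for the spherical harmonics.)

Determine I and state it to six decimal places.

-0.099323

Rules hold: Σm=0, L=10 even, 1≤3≤7.
N = 7·9·7 = 441
Δ = 4!·2!·4!/11! = 1/34650
Racah Σ t=1..3: t=1:−1/72 t=2:+1/16 t=3:−1/72 = 5/144
⇒ 3j(3 4 3; 0 0 0)² = 2/77, sgn -1
Racah Σ t=1..3: t=1:−1/48 t=2:+1/24 t=3:−1/288 = 5/288
⇒ 3j(3 4 3; 0 -1 1)² = 5/462, sgn +1
4πI² = N·(3j₀)²·(3jₘ)² = 15/121
I = -1·√(0.123967/4π) = -0.09932258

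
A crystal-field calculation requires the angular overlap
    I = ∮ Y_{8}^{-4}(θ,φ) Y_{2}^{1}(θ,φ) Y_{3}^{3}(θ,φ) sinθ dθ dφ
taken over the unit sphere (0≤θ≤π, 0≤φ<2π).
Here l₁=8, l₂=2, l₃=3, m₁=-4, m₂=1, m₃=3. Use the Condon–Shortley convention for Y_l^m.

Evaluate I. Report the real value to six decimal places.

|8−2|≤3≤8+2 violated ⇒ I = 0

0.000000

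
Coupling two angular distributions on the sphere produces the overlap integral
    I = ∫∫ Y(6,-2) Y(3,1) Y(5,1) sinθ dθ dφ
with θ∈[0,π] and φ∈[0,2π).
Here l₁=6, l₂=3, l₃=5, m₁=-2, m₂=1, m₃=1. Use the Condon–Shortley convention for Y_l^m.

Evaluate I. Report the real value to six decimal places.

Checks pass: Σm=0; 14 even; l₃=5∈[3,9].
(2·6+1)(2·3+1)(2·5+1) = 1001
Δ: 4! 8! 2! / 15! → 1/675675
sum: t=1:−1/8640 t=2:+1/2304 t=3:−1/8640 = 7/34560
3j²(6 3 5; 0 0 0) = Δ·Π!·Σ² = 7/429  (sign -1)
sum: t=2:+1/11520 t=3:−1/4320 t=4:+1/27648 = -1/9216
3j²(6 3 5; -2 1 1) = Δ·Π!·Σ² = 2/143  (sign -1)
combine: 4πI² = 1001·7/429·2/143 = 98/429
take √, sign +1: I = 0.13482780

0.134828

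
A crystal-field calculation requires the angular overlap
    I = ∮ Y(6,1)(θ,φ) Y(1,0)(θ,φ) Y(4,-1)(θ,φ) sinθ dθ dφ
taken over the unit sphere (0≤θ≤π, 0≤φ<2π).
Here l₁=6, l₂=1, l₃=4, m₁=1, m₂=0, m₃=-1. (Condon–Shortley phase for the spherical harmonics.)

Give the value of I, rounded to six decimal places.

0.000000

l₃=4 ∉ [5,7] — triangle fails ⇒ I = 0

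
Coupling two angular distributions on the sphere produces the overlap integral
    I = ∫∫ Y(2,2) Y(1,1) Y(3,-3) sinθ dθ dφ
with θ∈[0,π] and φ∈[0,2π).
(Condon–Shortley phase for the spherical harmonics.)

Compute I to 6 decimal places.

Checks pass: Σm=0; 6 even; l₃=3∈[1,3].
(2·2+1)(2·1+1)(2·3+1) = 105
Δ: 0! 4! 2! / 7! → 1/105
sum: t=0:+1/4 = 1/4
3j²(2 1 3; 0 0 0) = Δ·Π!·Σ² = 3/35  (sign -1)
sum: t=0:+1/48 = 1/48
3j²(2 1 3; 2 1 -3) = Δ·Π!·Σ² = 1/7  (sign +1)
combine: 4πI² = 105·3/35·1/7 = 9/7
take √, sign -1: I = -0.31986543

-0.319865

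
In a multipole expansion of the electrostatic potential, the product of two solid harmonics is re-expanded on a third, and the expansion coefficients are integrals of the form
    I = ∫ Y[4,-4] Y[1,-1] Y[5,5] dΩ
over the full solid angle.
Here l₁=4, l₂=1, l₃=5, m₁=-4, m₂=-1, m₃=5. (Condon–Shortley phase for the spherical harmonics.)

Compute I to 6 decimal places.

Checks pass: Σm=0; 10 even; l₃=5∈[3,5].
(2·4+1)(2·1+1)(2·5+1) = 297
Δ: 0! 8! 2! / 11! → 1/495
sum: t=0:+1/576 = 1/576
3j²(4 1 5; 0 0 0) = Δ·Π!·Σ² = 5/99  (sign -1)
sum: t=0:+1/80640 = 1/80640
3j²(4 1 5; -4 -1 5) = Δ·Π!·Σ² = 1/11  (sign +1)
combine: 4πI² = 297·5/99·1/11 = 15/11
take √, sign -1: I = -0.32941575

-0.329416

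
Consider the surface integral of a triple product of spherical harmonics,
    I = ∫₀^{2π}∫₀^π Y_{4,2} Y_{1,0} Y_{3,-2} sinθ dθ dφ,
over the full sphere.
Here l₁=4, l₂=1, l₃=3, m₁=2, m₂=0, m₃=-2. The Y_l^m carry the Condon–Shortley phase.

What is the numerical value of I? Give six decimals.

Checks pass: Σm=0; 8 even; l₃=3∈[3,5].
(2·4+1)(2·1+1)(2·3+1) = 189
Δ: 2! 6! 0! / 9! → 1/252
sum: t=1:−1/36 = -1/36
3j²(4 1 3; 0 0 0) = Δ·Π!·Σ² = 4/63  (sign +1)
sum: t=1:−1/120 = -1/120
3j²(4 1 3; 2 0 -2) = Δ·Π!·Σ² = 1/21  (sign +1)
combine: 4πI² = 189·4/63·1/21 = 4/7
take √, sign +1: I = 0.21324362

0.213244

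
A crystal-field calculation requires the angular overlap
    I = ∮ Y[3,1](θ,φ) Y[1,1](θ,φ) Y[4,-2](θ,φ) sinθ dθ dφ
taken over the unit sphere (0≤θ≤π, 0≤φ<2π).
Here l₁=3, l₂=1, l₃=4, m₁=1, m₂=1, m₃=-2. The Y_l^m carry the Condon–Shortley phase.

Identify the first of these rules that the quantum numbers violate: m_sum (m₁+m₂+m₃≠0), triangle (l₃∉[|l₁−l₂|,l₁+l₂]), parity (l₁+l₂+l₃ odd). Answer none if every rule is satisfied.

none

azimuthal sum: 1 + 1 − 2 = 0  ✓
2 ≤ 4 ≤ 4 (triangle on l)  ✓
L = 3 + 1 + 4 = 8 (even)  ✓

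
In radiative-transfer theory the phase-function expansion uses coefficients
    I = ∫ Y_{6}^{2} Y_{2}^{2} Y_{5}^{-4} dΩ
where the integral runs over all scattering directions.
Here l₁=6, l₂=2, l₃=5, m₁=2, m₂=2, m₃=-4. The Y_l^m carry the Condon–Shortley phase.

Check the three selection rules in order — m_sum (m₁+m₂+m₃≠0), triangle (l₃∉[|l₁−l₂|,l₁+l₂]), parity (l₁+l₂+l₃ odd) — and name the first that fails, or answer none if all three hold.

parity

azimuthal sum: 2 + 2 − 4 = 0  ✓
4 ≤ 5 ≤ 8 (triangle on l)  ✓
L = 6 + 2 + 5 = 13 (odd)  ✗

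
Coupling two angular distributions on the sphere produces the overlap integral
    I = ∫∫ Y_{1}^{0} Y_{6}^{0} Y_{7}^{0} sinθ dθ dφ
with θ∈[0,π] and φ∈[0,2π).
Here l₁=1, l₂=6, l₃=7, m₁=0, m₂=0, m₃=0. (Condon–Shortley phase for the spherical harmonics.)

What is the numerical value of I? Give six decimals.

Rules hold: Σm=0, L=14 even, 5≤7≤7.
N = 3·13·15 = 585
Δ = 0!·2!·12!/15! = 1/1365
Racah Σ t=0..0: t=0:+1/518400 = 1/518400
⇒ 3j(1 6 7; 0 0 0)² = 7/195, sgn -1
(m-triple is (0,0,0) — same symbol as above.)
4πI² = N·(3j₀)²·(3jₘ)² = 49/65
I = +1·√(0.753846/4π) = 0.24492687

0.244927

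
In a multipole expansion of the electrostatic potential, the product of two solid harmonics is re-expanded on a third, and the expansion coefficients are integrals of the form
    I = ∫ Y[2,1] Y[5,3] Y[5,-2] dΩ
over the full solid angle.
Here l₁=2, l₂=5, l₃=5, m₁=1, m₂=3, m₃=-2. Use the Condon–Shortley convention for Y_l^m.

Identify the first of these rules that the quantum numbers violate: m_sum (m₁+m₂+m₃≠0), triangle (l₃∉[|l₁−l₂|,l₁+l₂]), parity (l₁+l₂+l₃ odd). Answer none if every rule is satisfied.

m_sum

azimuthal sum: 1 + 3 − 2 = 2  ✗
3 ≤ 5 ≤ 7 (triangle on l)
L = 2 + 5 + 5 = 12 (even)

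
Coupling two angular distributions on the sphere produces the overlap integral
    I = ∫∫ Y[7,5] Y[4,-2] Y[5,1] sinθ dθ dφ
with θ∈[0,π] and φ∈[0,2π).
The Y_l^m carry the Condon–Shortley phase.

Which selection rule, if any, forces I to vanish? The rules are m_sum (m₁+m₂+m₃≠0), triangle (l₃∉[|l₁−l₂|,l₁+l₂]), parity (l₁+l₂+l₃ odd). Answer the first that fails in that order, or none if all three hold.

Σmᵢ = 4  ✗
l₃∈[|l₁−l₂|,l₁+l₂]=[3,11], have l₃=5
Σlᵢ = 16 ⇒ even

m_sum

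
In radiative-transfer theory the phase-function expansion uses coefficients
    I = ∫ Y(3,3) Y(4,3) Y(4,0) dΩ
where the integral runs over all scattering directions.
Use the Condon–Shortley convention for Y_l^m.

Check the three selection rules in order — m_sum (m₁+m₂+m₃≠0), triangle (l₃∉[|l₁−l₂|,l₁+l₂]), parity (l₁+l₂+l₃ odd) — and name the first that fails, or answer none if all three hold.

m_sum

Σmᵢ = 6  ✗
l₃∈[|l₁−l₂|,l₁+l₂]=[1,7], have l₃=4
Σlᵢ = 11 ⇒ odd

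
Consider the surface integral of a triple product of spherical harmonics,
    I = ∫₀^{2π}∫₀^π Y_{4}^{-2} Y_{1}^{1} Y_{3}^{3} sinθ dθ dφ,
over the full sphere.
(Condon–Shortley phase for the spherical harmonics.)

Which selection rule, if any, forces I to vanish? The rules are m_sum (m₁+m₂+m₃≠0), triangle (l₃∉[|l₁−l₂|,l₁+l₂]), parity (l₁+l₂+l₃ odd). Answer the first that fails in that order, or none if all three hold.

m_sum

m₁+m₂+m₃ = -2 + 1 + 3 = 2  ✗
triangle: |4−1|=3 ≤ l₃=3 ≤ 4+1=5
parity: l₁+l₂+l₃ = 8 is even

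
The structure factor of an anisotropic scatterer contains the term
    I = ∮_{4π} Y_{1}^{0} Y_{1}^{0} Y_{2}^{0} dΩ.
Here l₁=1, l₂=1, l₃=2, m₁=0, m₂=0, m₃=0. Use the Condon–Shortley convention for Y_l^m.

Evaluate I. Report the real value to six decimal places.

0.252313

Rules hold: Σm=0, L=4 even, 0≤2≤2.
N = 3·3·5 = 45
Δ = 0!·2!·2!/5! = 1/30
Racah Σ t=0..0: t=0:+1/1 = 1/1
⇒ 3j(1 1 2; 0 0 0)² = 2/15, sgn +1
(m-triple is (0,0,0) — same symbol as above.)
4πI² = N·(3j₀)²·(3jₘ)² = 4/5
I = +1·√(0.8/4π) = 0.25231325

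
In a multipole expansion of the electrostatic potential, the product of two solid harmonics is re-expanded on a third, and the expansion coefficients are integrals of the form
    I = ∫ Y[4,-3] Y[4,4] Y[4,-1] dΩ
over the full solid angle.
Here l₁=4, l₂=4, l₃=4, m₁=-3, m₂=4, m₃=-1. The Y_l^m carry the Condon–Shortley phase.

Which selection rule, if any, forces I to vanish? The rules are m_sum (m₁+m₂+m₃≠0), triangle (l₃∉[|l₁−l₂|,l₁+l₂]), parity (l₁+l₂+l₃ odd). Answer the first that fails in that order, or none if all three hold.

none

Σmᵢ = 0  ✓
l₃∈[|l₁−l₂|,l₁+l₂]=[0,8], have l₃=4  ✓
Σlᵢ = 12 ⇒ even  ✓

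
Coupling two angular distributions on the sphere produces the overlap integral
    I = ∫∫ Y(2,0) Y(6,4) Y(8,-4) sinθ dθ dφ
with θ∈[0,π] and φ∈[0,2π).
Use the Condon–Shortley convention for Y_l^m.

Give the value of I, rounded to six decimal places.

0.168874

Rules hold: Σm=0, L=16 even, 4≤8≤8.
N = 5·13·17 = 1105
Δ = 0!·4!·12!/17! = 1/30940
Racah Σ t=0..0: t=0:+1/2073600 = 1/2073600
⇒ 3j(2 6 8; 0 0 0)² = 28/1105, sgn +1
Racah Σ t=0..0: t=0:+1/29030400 = 1/29030400
⇒ 3j(2 6 8; 0 4 -4)² = 99/7735, sgn +1
4πI² = N·(3j₀)²·(3jₘ)² = 396/1105
I = +1·√(0.358371/4π) = 0.16887351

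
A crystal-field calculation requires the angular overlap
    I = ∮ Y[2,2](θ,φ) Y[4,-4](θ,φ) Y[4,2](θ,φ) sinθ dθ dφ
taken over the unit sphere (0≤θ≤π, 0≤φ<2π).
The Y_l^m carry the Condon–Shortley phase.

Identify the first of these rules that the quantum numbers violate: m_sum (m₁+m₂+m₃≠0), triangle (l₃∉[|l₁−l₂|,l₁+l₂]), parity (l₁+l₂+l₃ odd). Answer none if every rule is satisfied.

Σmᵢ = 0  ✓
l₃∈[|l₁−l₂|,l₁+l₂]=[2,6], have l₃=4  ✓
Σlᵢ = 10 ⇒ even  ✓

none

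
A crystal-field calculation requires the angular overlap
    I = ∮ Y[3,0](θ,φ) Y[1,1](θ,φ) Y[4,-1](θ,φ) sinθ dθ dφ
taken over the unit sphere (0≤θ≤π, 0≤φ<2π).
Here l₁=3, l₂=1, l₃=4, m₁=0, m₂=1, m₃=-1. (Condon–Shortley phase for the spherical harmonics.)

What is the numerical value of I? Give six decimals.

-0.194664

m-sum 0 ✓  L=8 even ✓  2≤4≤4 ✓
Π(2lᵢ+1) = 7×3×9 = 189
triangle coeff Δ(3,1,4) = 1/252
Σ_t [0,0]: t=0:+1/36 = 1/36
(3j)²=4/63 [(3 1 4; 0 0 0)], sign=+1
Σ_t [0,0]: t=0:+1/72 = 1/72
(3j)²=5/126 [(3 1 4; 0 1 -1)], sign=-1
⇒ 4πI² = 10/21
I = (-1)√(10/21/(4π)) = -0.19466390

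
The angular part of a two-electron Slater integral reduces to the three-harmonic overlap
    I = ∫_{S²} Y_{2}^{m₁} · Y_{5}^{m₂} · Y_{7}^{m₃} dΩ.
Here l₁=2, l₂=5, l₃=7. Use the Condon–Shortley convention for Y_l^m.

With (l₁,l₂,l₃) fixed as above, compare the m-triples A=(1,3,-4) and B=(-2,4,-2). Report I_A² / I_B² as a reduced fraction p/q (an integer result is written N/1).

99/1

l's match ⇒ only the (l;m) 3-j factors differ between A and B.
A: triangle coeff Δ(2,5,7) = 1/15015; Σ_t [0,0]: t=0:+1/483840 = 1/483840; (3j)²=3/91 [(2 5 7; 1 3 -4)], sign=-1
B: triangle coeff Δ(2,5,7) = 1/15015; Σ_t [0,0]: t=0:+1/8709120 = 1/8709120; (3j)²=1/3003 [(2 5 7; -2 4 -2)], sign=-1
I_A²/I_B² = (3/91)/(1/3003) = 99/1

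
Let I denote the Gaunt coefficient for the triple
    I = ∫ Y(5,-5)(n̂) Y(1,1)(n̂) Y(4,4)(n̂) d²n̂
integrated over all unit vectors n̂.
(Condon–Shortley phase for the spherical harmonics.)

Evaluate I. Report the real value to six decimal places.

Rules hold: Σm=0, L=10 even, 4≤4≤6.
N = 11·3·9 = 297
Δ = 2!·8!·0!/11! = 1/495
Racah Σ t=1..1: t=1:−1/576 = -1/576
⇒ 3j(5 1 4; 0 0 0)² = 5/99, sgn -1
Racah Σ t=2..2: t=2:+1/80640 = 1/80640
⇒ 3j(5 1 4; -5 1 4)² = 1/11, sgn +1
4πI² = N·(3j₀)²·(3jₘ)² = 15/11
I = -1·√(1.36364/4π) = -0.32941575

-0.329416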